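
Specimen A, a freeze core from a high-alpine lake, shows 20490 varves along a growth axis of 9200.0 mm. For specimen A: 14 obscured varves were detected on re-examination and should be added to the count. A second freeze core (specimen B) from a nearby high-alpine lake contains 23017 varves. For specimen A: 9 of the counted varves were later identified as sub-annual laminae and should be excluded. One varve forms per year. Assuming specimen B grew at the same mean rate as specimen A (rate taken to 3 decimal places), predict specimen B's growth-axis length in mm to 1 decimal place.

10334.6 mm

Specimen A: true varve count = 20490 − 9 + 14 = 20495.
A: Extension rate ≈ 9200.0 / 20495 = 0.449 mm per year.
For B, 0.449 mm/year × 23017 years = 10334.6 mm.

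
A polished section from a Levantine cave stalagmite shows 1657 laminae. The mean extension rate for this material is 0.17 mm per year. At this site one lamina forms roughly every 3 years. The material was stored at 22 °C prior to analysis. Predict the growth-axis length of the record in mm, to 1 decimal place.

Multiplying by 3 years per lamina: 1657 × 3 = 4971 years.
4971 years at 0.17 mm/year gives 0.17 × 4971 = 845.1 mm.

845.1 mm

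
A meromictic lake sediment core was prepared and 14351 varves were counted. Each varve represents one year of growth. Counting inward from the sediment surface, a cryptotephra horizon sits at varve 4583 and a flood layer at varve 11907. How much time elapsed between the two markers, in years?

The two markers are separated by 11907 − 4583 = 7324 varves.
At one varve per year, 7324 years elapsed between them.

7324 years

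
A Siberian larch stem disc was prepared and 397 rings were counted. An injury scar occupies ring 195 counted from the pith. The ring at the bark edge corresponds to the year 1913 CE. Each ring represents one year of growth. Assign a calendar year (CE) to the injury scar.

1711 CE

Between ring 195 and the bark edge there are 397 − 195 = 202 rings.
1913 − 202 = 1711 CE.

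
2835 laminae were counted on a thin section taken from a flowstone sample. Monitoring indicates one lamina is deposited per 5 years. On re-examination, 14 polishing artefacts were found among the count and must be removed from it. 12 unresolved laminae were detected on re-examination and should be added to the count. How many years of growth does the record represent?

14165 years

Correcting the raw count gives 2835 − 14 + 12 = 2833 true laminae.
At 5 years per lamina, 2833 × 5 = 14165 years.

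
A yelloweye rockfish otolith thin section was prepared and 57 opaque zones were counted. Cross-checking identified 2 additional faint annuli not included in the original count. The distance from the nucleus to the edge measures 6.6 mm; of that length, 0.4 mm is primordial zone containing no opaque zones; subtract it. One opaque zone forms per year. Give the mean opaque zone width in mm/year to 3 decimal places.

0.105 mm/year

Adjusted count: 57 + 2 = 59 opaque zones.
Removing the 0.4 mm offcut leaves 6.6 − 0.4 = 6.2 mm.
Mean rate = 6.2 mm / 59 years ≈ 0.105 mm/year.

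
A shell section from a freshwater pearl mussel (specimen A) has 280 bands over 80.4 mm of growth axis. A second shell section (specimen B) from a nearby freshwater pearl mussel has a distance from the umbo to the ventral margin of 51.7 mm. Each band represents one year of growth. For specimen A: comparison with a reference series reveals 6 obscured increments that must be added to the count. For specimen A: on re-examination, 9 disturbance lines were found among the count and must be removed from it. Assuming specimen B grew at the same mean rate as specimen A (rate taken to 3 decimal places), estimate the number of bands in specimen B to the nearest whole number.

Specimen A: correcting the raw count gives 280 − 9 + 6 = 277 true bands.
A: Extension rate ≈ 80.4 / 277 = 0.290 mm per year.
B spans 51.7 / 0.290 = 178.28 years ≈ 178 bands.

178 bands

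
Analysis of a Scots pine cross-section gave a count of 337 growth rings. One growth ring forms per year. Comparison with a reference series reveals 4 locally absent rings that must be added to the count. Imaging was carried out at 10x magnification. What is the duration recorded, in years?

341 yr

Correcting the raw count gives 337 + 4 = 341 true growth rings.
At one growth ring per year, that is 341 years.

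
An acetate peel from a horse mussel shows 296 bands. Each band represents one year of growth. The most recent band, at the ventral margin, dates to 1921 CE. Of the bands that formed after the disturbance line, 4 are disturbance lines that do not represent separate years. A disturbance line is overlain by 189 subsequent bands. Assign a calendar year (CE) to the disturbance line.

189 bands formed after the disturbance line.
189 − 4 false = 185 true bands after the disturbance line.
1921 − 185 = 1736 CE.

1736 CE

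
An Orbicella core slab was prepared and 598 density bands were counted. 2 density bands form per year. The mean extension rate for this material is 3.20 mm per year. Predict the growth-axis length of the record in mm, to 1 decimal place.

956.8 mm

With 2 density bands per year, 598 / 2 = 299 years.
299 years at 3.20 mm/year gives 3.20 × 299 = 956.8 mm.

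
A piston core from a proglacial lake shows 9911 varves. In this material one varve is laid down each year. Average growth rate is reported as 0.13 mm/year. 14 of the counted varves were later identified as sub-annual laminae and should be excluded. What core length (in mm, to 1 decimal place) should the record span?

Correcting the raw count gives 9911 − 14 = 9897 true varves.
Predicted length = 0.13 mm/year × 9897 years = 1286.6 mm.

1286.6 mm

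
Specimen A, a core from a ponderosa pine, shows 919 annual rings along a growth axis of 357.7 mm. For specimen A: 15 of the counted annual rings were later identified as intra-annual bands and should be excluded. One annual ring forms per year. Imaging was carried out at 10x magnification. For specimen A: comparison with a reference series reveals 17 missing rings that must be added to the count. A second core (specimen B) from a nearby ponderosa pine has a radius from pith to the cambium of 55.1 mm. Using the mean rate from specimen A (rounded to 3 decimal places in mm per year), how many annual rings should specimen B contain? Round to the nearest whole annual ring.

Specimen A: after corrections the count is 919 − 15 + 17 = 921 annual rings.
A: Mean rate = 357.7 mm / 921 years ≈ 0.388 mm/yr.
B spans 55.1 / 0.388 = 142.01 years ≈ 142 annual rings.

142 annual rings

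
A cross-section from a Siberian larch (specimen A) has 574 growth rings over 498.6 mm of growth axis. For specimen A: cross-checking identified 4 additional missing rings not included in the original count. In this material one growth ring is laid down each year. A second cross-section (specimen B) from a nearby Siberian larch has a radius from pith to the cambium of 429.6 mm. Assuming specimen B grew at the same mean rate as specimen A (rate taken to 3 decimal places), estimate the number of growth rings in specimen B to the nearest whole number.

498 growth rings

Specimen A: true growth ring count = 574 + 4 = 578.
A: 498.6 mm over 578 years gives 498.6 / 578 ≈ 0.863 mm/yr.
B spans 429.6 / 0.863 = 497.80 years ≈ 498 growth rings.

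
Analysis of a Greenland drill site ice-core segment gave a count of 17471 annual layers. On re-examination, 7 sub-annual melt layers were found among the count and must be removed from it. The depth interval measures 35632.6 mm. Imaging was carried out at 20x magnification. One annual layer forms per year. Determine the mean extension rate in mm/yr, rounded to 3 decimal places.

After corrections the count is 17471 − 7 = 17464 annual layers.
35632.6 mm over 17464 years gives 35632.6 / 17464 ≈ 2.040 mm/yr.

2.040 mm/yr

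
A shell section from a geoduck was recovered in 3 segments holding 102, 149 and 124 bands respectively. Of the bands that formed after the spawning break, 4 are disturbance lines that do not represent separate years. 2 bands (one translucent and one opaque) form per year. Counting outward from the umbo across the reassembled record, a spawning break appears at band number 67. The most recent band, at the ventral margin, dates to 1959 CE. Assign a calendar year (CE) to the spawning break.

1807 CE

Total bands = 102 + 149 + 124 = 375.
Between band 67 and the ventral margin there are 375 − 67 = 308 bands.
Excluding 4 false bands: 308 − 4 = 304.
304 bands at 2 per year is 304 / 2 = 152 years.
Counting back 152 years from 1959 CE places the spawning break in 1959 − 152 = 1807 CE.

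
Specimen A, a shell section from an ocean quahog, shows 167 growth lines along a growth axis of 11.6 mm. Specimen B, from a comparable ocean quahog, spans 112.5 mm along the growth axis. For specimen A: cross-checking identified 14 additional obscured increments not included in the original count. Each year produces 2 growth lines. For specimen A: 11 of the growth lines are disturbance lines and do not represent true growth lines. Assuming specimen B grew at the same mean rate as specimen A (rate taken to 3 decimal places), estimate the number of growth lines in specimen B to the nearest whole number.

Specimen A: adjusted count: 167 − 11 + 14 = 170 growth lines.
Specimen A: dividing by 2 growth lines per year: 170 / 2 = 85 years.
A: 11.6 mm over 85 years gives 11.6 / 85 ≈ 0.136 mm per year.
B spans 112.5 / 0.136 = 827.21 years; at 2 growth lines per year that is 827.21 × 2 ≈ 1654 growth lines.

1654 growth lines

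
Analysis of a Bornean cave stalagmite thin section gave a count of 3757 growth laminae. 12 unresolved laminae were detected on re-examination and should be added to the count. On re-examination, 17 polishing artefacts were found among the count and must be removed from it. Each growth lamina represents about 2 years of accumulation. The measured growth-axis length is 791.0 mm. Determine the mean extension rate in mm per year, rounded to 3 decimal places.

0.105 mm per year

True growth lamina count = 3757 − 17 + 12 = 3752.
At 2 years per growth lamina, 3752 × 2 = 7504 years.
Extension rate ≈ 791.0 / 7504 = 0.105 mm per year.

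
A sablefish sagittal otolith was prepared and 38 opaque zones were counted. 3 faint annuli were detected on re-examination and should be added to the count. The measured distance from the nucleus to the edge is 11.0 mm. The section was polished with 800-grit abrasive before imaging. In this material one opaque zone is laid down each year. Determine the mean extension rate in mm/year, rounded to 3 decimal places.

0.268 mm/year

After corrections the count is 38 + 3 = 41 opaque zones.
Mean rate = 11.0 mm / 41 years ≈ 0.268 mm/year.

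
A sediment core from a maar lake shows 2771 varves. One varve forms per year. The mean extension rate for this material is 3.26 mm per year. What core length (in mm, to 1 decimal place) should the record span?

9033.5 mm

2771 years of growth are recorded.
Length ≈ 3.26 × 2771 = 9033.5 mm.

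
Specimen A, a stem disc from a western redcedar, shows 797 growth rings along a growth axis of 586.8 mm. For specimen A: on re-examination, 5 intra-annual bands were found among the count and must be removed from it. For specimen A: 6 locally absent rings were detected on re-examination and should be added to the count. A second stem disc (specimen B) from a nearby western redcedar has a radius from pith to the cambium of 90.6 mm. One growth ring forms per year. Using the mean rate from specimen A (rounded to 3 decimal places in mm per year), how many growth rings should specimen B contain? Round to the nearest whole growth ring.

Specimen A: true growth ring count = 797 − 5 + 6 = 798.
A: Mean rate = 586.8 mm / 798 years ≈ 0.735 mm/year.
For B, 90.6 / 0.735 = 123.27 years ≈ 123 growth rings.

123 growth rings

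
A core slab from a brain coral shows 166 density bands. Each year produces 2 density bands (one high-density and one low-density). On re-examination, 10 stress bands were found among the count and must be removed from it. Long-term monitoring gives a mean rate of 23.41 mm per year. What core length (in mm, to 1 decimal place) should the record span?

1826.0 mm

True density band count = 166 − 10 = 156.
Dividing by 2 density bands per year: 156 / 2 = 78 years.
Predicted length = 23.41 mm/year × 78 years = 1826.0 mm.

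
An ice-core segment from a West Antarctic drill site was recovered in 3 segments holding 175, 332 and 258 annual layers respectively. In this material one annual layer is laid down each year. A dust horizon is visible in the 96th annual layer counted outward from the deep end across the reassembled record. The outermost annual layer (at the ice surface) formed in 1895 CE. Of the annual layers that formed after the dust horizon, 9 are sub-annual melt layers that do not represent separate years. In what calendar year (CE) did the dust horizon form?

Total annual layers = 175 + 332 + 258 = 765.
Between annual layer 96 and the ice surface there are 765 − 96 = 669 annual layers.
Excluding 9 false annual layers: 669 − 9 = 660.
Counting back 660 years from 1895 CE places the dust horizon in 1895 − 660 = 1235 CE.

1235 CE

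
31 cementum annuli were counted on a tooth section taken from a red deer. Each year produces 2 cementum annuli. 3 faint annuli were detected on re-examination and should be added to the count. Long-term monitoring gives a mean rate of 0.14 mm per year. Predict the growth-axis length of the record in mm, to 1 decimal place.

True cementum annulus count = 31 + 3 = 34.
Dividing by 2 cementum annuli per year: 34 / 2 = 17 years.
Predicted length = 0.14 mm/year × 17 years = 2.4 mm.

2.4 mm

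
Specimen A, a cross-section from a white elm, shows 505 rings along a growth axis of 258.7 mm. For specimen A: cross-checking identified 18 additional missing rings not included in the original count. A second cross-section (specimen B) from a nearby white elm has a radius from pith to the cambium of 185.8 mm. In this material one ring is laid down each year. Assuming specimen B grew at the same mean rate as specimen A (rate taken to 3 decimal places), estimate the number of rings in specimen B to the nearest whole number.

375 rings

Specimen A: adjusted count: 505 + 18 = 523 rings.
A: 258.7 mm over 523 years gives 258.7 / 523 ≈ 0.495 mm per year.
For B, 185.8 / 0.495 = 375.35 years ≈ 375 rings.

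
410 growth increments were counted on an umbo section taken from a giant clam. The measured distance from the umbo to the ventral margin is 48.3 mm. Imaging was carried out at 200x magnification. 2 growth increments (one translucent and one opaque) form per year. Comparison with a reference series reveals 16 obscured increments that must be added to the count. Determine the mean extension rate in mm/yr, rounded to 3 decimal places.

Correcting the raw count gives 410 + 16 = 426 true growth increments.
Dividing by 2 growth increments per year: 426 / 2 = 213 years.
Extension rate ≈ 48.3 / 213 = 0.227 mm/yr.

0.227 mm/yr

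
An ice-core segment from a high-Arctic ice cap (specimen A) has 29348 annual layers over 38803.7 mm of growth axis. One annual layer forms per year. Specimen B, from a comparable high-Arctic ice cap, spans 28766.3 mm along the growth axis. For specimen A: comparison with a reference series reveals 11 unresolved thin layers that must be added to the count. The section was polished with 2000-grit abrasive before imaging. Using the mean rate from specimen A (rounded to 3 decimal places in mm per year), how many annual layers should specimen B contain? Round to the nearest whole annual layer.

Specimen A: adjusted count: 29348 + 11 = 29359 annual layers.
A: 38803.7 mm over 29359 years gives 38803.7 / 29359 ≈ 1.322 mm/year.
B spans 28766.3 / 1.322 = 21759.68 years ≈ 21760 annual layers.

21760 annual layers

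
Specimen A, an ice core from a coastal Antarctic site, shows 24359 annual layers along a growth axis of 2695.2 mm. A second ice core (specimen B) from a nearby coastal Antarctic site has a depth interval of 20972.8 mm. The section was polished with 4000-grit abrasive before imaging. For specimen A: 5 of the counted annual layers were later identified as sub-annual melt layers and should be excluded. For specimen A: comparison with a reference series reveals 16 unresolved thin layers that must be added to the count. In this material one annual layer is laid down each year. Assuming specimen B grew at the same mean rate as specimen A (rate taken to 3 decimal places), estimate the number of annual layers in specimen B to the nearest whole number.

188944 annual layers

Specimen A: after corrections the count is 24359 − 5 + 16 = 24370 annual layers.
A: 2695.2 mm over 24370 years gives 2695.2 / 24370 ≈ 0.111 mm/yr.
For B, 20972.8 / 0.111 = 188944.14 years ≈ 188944 annual layers.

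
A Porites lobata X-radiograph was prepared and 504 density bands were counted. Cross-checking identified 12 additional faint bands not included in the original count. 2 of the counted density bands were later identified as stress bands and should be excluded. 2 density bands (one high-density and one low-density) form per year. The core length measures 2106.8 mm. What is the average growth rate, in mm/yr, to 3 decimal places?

8.198 mm/yr

Adjusted count: 504 − 2 + 12 = 514 density bands.
514 density bands at 2 per year is 514 / 2 = 257 years.
Mean rate = 2106.8 mm / 257 years ≈ 8.198 mm/yr.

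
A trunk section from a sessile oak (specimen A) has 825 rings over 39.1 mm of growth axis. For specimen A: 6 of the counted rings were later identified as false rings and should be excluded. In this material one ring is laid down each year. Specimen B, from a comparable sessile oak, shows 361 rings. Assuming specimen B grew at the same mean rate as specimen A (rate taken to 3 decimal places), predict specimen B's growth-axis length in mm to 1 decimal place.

17.3 mm

Specimen A: after corrections the count is 825 − 6 = 819 rings.
A: 39.1 mm over 819 years gives 39.1 / 819 ≈ 0.048 mm/yr.
B's length ≈ 0.048 × 361 = 17.3 mm.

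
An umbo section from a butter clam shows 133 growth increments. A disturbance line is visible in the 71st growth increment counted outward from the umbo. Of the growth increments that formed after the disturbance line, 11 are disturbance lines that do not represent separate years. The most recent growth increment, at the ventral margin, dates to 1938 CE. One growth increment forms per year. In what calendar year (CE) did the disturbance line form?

Between growth increment 71 and the ventral margin there are 133 − 71 = 62 growth increments.
62 − 11 false = 51 true growth increments after the disturbance line.
The growth increment at the ventral margin is 1938 CE, so the disturbance line dates to 1938 − 51 = 1887 CE.

1887 CE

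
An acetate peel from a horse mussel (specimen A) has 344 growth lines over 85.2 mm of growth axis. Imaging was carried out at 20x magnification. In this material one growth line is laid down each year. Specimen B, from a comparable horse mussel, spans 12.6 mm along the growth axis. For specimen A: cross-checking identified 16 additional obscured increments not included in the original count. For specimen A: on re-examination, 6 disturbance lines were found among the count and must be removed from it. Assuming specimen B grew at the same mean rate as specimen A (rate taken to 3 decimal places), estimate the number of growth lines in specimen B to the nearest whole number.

Specimen A: after corrections the count is 344 − 6 + 16 = 354 growth lines.
A: Mean rate = 85.2 mm / 354 years ≈ 0.241 mm/year.
Specimen B: 12.6 mm / 0.241 mm per year = 52.28 years ≈ 52 growth lines.

52 growth lines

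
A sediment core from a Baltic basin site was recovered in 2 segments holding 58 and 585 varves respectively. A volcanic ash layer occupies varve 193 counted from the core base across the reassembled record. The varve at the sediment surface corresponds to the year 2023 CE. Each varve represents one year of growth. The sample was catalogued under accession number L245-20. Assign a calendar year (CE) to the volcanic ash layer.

1573 CE

Total varves = 58 + 585 = 643.
The volcanic ash layer sits at varve 193 from the core base, so 643 − 193 = 450 varves formed after it.
Counting back 450 years from 2023 CE places the volcanic ash layer in 2023 − 450 = 1573 CE.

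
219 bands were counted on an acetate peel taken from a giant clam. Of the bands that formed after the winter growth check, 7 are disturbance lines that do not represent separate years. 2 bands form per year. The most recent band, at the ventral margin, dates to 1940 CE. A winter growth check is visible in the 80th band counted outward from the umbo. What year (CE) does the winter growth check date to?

1874 CE

The winter growth check sits at band 80 from the umbo, so 219 − 80 = 139 bands formed after it.
Excluding 7 false bands: 139 − 7 = 132.
Dividing by 2 bands per year: 132 / 2 = 66 years.
Counting back 66 years from 1940 CE places the winter growth check in 1940 − 66 = 1874 CE.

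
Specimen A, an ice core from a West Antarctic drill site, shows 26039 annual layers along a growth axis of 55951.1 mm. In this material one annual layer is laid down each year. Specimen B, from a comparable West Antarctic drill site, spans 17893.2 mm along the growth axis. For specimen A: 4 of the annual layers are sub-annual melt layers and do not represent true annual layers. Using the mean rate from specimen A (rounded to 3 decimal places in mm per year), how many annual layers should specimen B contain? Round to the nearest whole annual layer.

8326 annual layers

Specimen A: adjusted count: 26039 − 4 = 26035 annual layers.
A: 55951.1 mm over 26035 years gives 55951.1 / 26035 ≈ 2.149 mm per year.
For B, 17893.2 / 2.149 = 8326.29 years ≈ 8326 annual layers.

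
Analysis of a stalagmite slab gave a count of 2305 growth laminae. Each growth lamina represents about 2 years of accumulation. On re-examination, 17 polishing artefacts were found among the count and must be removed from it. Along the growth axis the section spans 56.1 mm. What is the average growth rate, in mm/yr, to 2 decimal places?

Correcting the raw count gives 2305 − 17 = 2288 true growth laminae.
2288 growth laminae at 2 years each span 2288 × 2 = 4576 years.
56.1 mm over 4576 years gives 56.1 / 4576 ≈ 0.01 mm/yr.

0.01 mm/yr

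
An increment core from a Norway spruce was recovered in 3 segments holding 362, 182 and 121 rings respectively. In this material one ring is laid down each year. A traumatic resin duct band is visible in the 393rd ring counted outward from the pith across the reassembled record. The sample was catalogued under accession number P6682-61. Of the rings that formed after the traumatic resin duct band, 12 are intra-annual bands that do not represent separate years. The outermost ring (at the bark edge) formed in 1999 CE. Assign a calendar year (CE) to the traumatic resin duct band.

Total rings = 362 + 182 + 121 = 665.
Between ring 393 and the bark edge there are 665 − 393 = 272 rings.
Removing the 12 false rings leaves 272 − 12 = 260 true rings beyond the traumatic resin duct band.
1999 − 260 = 1739 CE.

1739 CE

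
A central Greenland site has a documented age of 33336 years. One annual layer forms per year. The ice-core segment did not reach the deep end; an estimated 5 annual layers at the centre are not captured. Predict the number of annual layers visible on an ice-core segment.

Expected annual layers over 33336 years: 33336.
Less the 5 uncaptured annual layers: 33336 − 5 = 33331.

33331 annual layers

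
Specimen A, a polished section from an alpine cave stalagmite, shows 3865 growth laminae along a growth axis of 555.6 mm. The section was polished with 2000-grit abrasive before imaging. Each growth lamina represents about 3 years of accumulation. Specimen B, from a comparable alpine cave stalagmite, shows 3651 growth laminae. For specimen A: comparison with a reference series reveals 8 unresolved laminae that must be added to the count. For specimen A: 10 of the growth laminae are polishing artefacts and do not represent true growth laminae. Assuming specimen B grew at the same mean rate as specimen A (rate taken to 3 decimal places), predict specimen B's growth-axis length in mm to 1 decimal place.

525.7 mm

Specimen A: correcting the raw count gives 3865 − 10 + 8 = 3863 true growth laminae.
Specimen A: multiplying by 3 years per growth lamina: 3863 × 3 = 11589 years.
A: 555.6 mm over 11589 years gives 555.6 / 11589 ≈ 0.048 mm/yr.
Specimen B: at 3 years per growth lamina, 3651 × 3 = 10953 years. Length of B = 0.048 × 10953 = 525.7 mm.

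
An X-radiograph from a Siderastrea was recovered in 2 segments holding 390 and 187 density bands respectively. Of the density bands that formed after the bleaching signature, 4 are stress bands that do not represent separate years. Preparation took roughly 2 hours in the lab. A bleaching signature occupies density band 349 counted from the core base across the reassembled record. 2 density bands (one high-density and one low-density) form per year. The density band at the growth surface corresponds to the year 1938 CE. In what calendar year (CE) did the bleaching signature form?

Total density bands = 390 + 187 = 577.
577 − 349 = 228 density bands lie beyond the bleaching signature toward the growth surface.
Removing the 4 false density bands leaves 228 − 4 = 224 true density bands beyond the bleaching signature.
With 2 density bands per year, 224 / 2 = 112 years.
1938 − 112 = 1826 CE.

1826 CE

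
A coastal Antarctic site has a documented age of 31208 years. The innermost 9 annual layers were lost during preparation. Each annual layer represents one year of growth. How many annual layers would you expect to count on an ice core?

31199 annual layers

One annual layer per year gives 31208 annual layers over 31208 years.
Less the 9 uncaptured annual layers: 31208 − 9 = 31199.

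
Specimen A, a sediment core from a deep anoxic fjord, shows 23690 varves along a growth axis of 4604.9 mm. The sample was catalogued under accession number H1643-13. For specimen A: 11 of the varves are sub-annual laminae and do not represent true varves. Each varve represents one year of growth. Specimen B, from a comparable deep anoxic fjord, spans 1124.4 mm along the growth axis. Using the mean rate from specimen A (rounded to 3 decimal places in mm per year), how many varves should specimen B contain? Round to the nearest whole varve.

Specimen A: after corrections the count is 23690 − 11 = 23679 varves.
A: 4604.9 mm over 23679 years gives 4604.9 / 23679 ≈ 0.194 mm per year.
B spans 1124.4 / 0.194 = 5795.88 years ≈ 5796 varves.

5796 varves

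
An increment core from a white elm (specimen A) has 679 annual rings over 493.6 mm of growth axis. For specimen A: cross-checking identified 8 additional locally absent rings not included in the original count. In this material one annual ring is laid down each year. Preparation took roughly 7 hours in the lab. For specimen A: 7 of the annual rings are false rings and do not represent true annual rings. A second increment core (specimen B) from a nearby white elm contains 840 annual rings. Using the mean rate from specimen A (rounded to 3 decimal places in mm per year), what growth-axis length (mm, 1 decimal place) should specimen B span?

Specimen A: correcting the raw count gives 679 − 7 + 8 = 680 true annual rings.
A: 493.6 mm over 680 years gives 493.6 / 680 ≈ 0.726 mm/year.
Length of B = 0.726 × 840 = 609.8 mm.

609.8 mm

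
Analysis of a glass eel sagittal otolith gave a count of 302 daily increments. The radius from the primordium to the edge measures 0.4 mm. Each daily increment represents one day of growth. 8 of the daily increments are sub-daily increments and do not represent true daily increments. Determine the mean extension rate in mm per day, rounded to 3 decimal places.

True daily increment count = 302 − 8 = 294.
Extension rate ≈ 0.4 / 294 = 0.001 mm per day.

0.001 mm per day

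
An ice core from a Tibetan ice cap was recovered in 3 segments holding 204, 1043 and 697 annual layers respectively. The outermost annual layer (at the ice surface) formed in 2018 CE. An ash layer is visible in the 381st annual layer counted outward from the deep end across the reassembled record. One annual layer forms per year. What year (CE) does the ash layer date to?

455 CE

Total annual layers = 204 + 1043 + 697 = 1944.
1944 − 381 = 1563 annual layers lie beyond the ash layer toward the ice surface.
Counting back 1563 years from 2018 CE places the ash layer in 2018 − 1563 = 455 CE.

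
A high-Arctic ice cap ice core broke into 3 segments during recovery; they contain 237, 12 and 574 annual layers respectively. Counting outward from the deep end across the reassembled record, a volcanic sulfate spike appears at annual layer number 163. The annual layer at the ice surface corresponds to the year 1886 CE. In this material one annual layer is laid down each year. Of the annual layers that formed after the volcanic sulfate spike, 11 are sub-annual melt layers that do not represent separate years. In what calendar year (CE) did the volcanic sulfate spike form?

1237 CE

Total annual layers = 237 + 12 + 574 = 823.
Between annual layer 163 and the ice surface there are 823 − 163 = 660 annual layers.
660 − 11 false = 649 true annual layers after the volcanic sulfate spike.
Counting back 649 years from 1886 CE places the volcanic sulfate spike in 1886 − 649 = 1237 CE.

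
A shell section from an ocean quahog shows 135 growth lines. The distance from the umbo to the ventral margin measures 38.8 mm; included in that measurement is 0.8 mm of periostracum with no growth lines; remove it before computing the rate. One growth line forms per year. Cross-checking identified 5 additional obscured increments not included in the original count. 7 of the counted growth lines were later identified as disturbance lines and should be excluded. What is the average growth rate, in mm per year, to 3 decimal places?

Correcting the raw count gives 135 − 7 + 5 = 133 true growth lines.
Net length = 38.8 − 0.8 = 38.0 mm.
Extension rate ≈ 38.0 / 133 = 0.286 mm per year.

0.286 mm per year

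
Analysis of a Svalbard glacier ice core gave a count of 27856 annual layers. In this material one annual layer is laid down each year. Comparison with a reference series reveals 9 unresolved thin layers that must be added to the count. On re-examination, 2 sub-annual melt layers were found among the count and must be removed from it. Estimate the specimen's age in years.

27863 yr

Adjusted count: 27856 − 2 + 9 = 27863 annual layers.
At one annual layer per year, that is 27863 years.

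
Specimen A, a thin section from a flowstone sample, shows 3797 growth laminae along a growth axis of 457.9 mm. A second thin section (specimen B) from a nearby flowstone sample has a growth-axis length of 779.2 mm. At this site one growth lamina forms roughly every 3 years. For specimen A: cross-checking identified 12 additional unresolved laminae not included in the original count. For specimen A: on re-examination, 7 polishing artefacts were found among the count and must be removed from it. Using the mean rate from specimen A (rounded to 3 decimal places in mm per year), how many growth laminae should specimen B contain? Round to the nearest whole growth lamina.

Specimen A: correcting the raw count gives 3797 − 7 + 12 = 3802 true growth laminae.
Specimen A: multiplying by 3 years per growth lamina: 3802 × 3 = 11406 years.
A: Extension rate ≈ 457.9 / 11406 = 0.040 mm per year.
B spans 779.2 / 0.040 = 19480.00 years; at 3 years per growth lamina that is 19480.00 / 3 ≈ 6493 growth laminae.

6493 growth laminae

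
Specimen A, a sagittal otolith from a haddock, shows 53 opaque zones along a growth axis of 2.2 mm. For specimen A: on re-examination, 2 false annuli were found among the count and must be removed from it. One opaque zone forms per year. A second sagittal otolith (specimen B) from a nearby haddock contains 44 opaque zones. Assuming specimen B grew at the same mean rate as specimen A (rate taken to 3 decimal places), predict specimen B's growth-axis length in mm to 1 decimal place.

Specimen A: true opaque zone count = 53 − 2 = 51.
A: Extension rate ≈ 2.2 / 51 = 0.043 mm/yr.
B's length ≈ 0.043 × 44 = 1.9 mm.

1.9 mm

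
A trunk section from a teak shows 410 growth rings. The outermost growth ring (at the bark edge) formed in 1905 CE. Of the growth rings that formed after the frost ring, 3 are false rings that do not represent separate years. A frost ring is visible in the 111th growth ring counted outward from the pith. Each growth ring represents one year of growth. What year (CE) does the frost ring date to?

1609 CE

The frost ring sits at growth ring 111 from the pith, so 410 − 111 = 299 growth rings formed after it.
299 − 3 false = 296 true growth rings after the frost ring.
1905 − 296 = 1609 CE.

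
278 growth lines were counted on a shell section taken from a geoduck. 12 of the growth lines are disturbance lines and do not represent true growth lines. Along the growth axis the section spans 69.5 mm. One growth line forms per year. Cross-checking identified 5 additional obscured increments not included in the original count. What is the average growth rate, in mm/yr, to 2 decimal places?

0.26 mm/yr

Adjusted count: 278 − 12 + 5 = 271 growth lines.
69.5 mm over 271 years gives 69.5 / 271 ≈ 0.26 mm/yr.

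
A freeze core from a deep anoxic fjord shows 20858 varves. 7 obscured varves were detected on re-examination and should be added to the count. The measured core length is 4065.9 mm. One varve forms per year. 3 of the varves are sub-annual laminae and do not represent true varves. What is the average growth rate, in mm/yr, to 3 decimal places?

Adjusted count: 20858 − 3 + 7 = 20862 varves.
4065.9 mm over 20862 years gives 4065.9 / 20862 ≈ 0.195 mm/yr.

0.195 mm/yr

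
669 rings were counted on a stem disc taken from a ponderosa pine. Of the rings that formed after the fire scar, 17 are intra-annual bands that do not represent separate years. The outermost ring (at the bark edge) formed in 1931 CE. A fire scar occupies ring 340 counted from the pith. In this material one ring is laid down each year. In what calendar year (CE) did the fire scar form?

669 − 340 = 329 rings lie beyond the fire scar toward the bark edge.
Excluding 17 false rings: 329 − 17 = 312.
The ring at the bark edge is 1931 CE, so the fire scar dates to 1931 − 312 = 1619 CE.

1619 CE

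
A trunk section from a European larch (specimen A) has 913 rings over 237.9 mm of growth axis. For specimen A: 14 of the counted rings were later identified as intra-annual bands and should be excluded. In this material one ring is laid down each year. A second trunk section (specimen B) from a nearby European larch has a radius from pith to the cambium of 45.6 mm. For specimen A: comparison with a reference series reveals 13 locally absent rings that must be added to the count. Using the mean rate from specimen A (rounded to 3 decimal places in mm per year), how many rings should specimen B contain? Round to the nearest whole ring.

Specimen A: correcting the raw count gives 913 − 14 + 13 = 912 true rings.
A: Extension rate ≈ 237.9 / 912 = 0.261 mm/year.
B spans 45.6 / 0.261 = 174.71 years ≈ 175 rings.

175 rings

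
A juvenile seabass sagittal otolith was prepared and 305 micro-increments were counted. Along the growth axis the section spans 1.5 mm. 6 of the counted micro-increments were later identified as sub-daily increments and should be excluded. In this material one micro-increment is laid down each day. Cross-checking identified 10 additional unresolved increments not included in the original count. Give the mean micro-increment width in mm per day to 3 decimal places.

0.005 mm per day

After corrections the count is 305 − 6 + 10 = 309 micro-increments.
Mean rate = 1.5 mm / 309 days ≈ 0.005 mm per day.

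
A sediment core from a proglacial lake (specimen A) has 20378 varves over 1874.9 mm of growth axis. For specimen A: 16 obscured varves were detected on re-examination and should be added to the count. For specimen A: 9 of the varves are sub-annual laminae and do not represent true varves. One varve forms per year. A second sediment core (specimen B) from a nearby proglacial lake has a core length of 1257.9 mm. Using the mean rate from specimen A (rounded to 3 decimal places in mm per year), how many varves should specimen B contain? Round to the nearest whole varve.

13673 varves

Specimen A: correcting the raw count gives 20378 − 9 + 16 = 20385 true varves.
A: Mean rate = 1874.9 mm / 20385 years ≈ 0.092 mm/yr.
Specimen B: 1257.9 mm / 0.092 mm per year = 13672.83 years ≈ 13673 varves.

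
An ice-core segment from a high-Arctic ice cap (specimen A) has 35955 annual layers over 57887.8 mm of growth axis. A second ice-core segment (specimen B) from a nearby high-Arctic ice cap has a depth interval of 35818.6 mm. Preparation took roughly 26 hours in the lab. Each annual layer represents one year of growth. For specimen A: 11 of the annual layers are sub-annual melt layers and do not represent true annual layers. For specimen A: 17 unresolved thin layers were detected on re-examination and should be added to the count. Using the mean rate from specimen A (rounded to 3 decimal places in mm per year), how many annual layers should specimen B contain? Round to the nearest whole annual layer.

22248 annual layers

Specimen A: adjusted count: 35955 − 11 + 17 = 35961 annual layers.
A: Mean rate = 57887.8 mm / 35961 years ≈ 1.610 mm per year.
For B, 35818.6 / 1.610 = 22247.58 years ≈ 22248 annual layers.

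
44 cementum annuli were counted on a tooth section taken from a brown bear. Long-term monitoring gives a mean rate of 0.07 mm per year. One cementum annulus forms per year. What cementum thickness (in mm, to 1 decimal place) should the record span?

The record spans 44 years at 0.07 mm per year.
Length ≈ 0.07 × 44 = 3.1 mm.

3.1 mm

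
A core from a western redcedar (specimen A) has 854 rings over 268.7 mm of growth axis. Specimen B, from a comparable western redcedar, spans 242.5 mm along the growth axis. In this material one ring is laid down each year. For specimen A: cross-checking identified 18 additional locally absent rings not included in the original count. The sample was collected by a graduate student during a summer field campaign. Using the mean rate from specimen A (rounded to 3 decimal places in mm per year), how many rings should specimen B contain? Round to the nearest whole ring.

787 rings

Specimen A: adjusted count: 854 + 18 = 872 rings.
A: 268.7 mm over 872 years gives 268.7 / 872 ≈ 0.308 mm/year.
For B, 242.5 / 0.308 = 787.34 years ≈ 787 rings.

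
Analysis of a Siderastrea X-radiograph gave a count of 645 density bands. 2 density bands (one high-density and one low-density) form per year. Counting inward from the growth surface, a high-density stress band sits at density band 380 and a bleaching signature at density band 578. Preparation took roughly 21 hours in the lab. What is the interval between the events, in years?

99 years

578 − 380 = 198 density bands lie between the two events.
198 density bands at 2 per year is 198 / 2 = 99 years.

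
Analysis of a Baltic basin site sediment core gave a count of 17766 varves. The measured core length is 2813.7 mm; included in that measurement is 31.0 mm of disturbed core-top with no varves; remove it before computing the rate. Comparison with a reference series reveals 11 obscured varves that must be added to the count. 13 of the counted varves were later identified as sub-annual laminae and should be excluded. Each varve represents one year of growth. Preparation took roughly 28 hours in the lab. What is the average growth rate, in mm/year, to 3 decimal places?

Correcting the raw count gives 17766 − 13 + 11 = 17764 true varves.
Net length = 2813.7 − 31.0 = 2782.7 mm.
Extension rate ≈ 2782.7 / 17764 = 0.157 mm/year.

0.157 mm/year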